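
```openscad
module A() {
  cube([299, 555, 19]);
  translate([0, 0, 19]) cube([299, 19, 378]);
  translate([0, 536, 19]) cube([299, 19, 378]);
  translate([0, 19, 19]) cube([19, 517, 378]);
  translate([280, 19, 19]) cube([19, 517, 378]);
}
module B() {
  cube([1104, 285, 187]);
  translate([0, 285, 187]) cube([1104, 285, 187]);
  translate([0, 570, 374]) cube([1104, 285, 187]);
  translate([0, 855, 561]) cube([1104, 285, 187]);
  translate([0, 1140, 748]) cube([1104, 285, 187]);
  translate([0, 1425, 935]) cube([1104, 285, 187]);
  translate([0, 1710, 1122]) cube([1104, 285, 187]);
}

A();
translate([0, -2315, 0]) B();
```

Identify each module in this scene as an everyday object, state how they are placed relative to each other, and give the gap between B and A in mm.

A is an open box. B is a staircase. The staircase is on the floor beside the open box on its −y side. The gap between the staircase and the open box is 320 mm.

The staircase's nearest face is 320 mm from the open box's −y face.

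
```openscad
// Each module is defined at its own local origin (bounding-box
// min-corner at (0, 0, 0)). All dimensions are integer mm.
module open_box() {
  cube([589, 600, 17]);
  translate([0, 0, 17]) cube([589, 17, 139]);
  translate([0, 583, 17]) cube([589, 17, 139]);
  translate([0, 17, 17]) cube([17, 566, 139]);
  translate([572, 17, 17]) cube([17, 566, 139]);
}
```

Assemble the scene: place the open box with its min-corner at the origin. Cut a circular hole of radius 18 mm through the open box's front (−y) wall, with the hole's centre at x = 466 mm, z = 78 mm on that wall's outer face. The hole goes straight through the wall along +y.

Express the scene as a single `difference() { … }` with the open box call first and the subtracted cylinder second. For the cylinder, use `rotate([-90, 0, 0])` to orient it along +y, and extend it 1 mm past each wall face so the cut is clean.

difference() {
  open_box();
  translate([466, -1, 78]) rotate([-90, 0, 0]) cylinder(h = 19, r = 18);
}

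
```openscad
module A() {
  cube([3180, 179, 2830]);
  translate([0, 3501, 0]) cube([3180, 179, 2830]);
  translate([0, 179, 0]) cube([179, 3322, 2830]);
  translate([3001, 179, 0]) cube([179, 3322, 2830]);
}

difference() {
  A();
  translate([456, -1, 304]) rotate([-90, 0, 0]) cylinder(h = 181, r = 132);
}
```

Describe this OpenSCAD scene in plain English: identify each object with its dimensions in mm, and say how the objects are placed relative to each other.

A is a box-shaped house frame (walls only): outside footprint 3180×3680 mm, wall height 2830 mm, wall thickness 179 mm. The two y-facing walls run the full x-width; the two x-facing walls fit between the inner faces of the y-facing walls.

The house frame has a circular hole of radius 132 mm through its front wall, centred at (x = 456, z = 304).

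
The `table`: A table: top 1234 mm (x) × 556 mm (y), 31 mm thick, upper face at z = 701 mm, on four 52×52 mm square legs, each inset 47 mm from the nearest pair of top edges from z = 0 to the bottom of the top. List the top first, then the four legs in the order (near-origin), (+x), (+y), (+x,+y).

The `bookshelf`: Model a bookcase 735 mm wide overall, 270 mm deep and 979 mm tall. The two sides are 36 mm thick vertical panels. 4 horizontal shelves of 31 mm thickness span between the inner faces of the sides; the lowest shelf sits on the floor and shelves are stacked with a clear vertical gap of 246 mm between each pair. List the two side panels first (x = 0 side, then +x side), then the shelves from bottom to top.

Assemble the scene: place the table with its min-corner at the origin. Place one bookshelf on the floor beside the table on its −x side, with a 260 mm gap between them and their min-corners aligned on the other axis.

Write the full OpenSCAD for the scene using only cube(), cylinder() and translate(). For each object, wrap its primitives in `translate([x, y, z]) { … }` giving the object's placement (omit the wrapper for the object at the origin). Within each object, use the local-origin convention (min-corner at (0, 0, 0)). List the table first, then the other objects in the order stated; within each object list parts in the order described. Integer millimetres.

translate([0, 0, 670]) cube([1234, 556, 31]);
translate([47, 47, 0]) cube([52, 52, 670]);
translate([1135, 47, 0]) cube([52, 52, 670]);
translate([47, 457, 0]) cube([52, 52, 670]);
translate([1135, 457, 0]) cube([52, 52, 670]);
translate([-995, 0, 0]) {
  cube([36, 270, 979]);
  translate([699, 0, 0]) cube([36, 270, 979]);
  translate([36, 0, 0]) cube([663, 270, 31]);
  translate([36, 0, 277]) cube([663, 270, 31]);
  translate([36, 0, 554]) cube([663, 270, 31]);
  translate([36, 0, 831]) cube([663, 270, 31]);
}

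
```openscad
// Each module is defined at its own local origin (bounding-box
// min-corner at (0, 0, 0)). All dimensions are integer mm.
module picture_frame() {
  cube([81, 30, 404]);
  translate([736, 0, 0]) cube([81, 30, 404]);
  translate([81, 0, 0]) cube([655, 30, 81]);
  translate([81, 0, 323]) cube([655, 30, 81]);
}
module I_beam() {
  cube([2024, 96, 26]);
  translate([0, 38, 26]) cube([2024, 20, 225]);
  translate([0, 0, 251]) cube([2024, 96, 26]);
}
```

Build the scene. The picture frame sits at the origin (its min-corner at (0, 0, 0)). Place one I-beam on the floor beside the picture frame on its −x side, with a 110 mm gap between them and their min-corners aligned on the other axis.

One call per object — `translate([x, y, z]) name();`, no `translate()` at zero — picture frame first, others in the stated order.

picture_frame();
translate([-2134, 0, 0]) I_beam();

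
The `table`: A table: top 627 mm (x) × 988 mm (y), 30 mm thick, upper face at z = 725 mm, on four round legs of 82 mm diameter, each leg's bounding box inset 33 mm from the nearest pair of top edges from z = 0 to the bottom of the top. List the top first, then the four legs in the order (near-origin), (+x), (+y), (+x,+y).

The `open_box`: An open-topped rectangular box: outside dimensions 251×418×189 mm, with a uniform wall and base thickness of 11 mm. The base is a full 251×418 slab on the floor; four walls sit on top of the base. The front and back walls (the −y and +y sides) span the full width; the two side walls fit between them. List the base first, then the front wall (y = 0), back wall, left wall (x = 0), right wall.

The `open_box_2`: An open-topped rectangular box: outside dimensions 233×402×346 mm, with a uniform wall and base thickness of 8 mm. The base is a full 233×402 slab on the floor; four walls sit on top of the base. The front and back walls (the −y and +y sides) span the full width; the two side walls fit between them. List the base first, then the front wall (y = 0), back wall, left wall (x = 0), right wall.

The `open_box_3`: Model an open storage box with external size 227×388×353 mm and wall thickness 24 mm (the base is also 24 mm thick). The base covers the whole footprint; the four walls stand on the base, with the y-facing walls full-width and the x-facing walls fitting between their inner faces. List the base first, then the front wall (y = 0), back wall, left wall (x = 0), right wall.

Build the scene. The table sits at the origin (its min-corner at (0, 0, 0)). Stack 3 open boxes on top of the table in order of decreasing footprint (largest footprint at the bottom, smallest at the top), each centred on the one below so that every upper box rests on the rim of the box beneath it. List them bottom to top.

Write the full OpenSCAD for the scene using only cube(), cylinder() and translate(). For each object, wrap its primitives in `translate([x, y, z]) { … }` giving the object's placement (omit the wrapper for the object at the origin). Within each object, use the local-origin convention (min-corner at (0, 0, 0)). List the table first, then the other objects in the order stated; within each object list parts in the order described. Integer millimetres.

translate([0, 0, 695]) cube([627, 988, 30]);
translate([74, 74, 0]) cylinder(h = 695, r = 41);
translate([553, 74, 0]) cylinder(h = 695, r = 41);
translate([74, 914, 0]) cylinder(h = 695, r = 41);
translate([553, 914, 0]) cylinder(h = 695, r = 41);
translate([188, 285, 725]) {
  cube([251, 418, 11]);
  translate([0, 0, 11]) cube([251, 11, 178]);
  translate([0, 407, 11]) cube([251, 11, 178]);
  translate([0, 11, 11]) cube([11, 396, 178]);
  translate([240, 11, 11]) cube([11, 396, 178]);
}
translate([197, 293, 914]) {
  cube([233, 402, 8]);
  translate([0, 0, 8]) cube([233, 8, 338]);
  translate([0, 394, 8]) cube([233, 8, 338]);
  translate([0, 8, 8]) cube([8, 386, 338]);
  translate([225, 8, 8]) cube([8, 386, 338]);
}
translate([200, 300, 1260]) {
  cube([227, 388, 24]);
  translate([0, 0, 24]) cube([227, 24, 329]);
  translate([0, 364, 24]) cube([227, 24, 329]);
  translate([0, 24, 24]) cube([24, 340, 329]);
  translate([203, 24, 24]) cube([24, 340, 329]);
}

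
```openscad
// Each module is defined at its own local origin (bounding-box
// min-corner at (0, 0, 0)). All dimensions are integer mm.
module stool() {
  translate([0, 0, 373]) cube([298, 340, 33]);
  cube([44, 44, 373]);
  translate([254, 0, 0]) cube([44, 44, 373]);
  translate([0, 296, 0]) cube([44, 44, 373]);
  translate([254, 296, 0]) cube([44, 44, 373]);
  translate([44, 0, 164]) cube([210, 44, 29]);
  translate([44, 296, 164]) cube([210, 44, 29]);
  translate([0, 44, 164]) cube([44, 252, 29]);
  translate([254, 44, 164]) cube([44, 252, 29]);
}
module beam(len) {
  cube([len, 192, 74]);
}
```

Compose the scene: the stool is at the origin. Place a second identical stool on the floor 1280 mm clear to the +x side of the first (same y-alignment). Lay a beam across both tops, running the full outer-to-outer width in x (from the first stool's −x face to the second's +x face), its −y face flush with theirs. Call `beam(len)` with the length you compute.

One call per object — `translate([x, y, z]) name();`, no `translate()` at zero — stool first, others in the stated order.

stool();
translate([1578, 0, 0]) stool();
translate([0, 0, 406]) beam(1876);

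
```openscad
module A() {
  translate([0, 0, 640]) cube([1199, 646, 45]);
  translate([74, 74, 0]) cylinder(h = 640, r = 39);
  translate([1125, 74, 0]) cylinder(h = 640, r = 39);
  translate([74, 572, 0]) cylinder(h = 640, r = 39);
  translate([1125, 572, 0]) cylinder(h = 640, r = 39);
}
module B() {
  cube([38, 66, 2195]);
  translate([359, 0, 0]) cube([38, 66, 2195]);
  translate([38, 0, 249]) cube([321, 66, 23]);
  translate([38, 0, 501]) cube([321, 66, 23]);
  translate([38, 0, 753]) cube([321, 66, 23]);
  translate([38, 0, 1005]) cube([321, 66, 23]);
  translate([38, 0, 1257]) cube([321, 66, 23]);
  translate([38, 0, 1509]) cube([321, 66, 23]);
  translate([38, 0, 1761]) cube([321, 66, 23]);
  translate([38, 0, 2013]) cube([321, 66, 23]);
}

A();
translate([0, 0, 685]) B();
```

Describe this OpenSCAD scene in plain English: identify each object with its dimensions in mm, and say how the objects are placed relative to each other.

A is a table: top 1199 mm (x) × 646 mm (y), 45 mm thick, upper face at z = 685 mm, on four round legs of 78 mm diameter, each leg's bounding box inset 35 mm from the nearest pair of top edges, running from z = 0 to the bottom of the top.

B is a wooden ladder with two side rails of 38×66 mm section and 2195 mm height, set 397 mm apart overall. Between them run 8 rectangular rungs (66 mm deep, 23 mm thick), front faces flush with the rails' −y face. The bottom of the first rung is 249 mm above the floor and each subsequent rung is 252 mm higher than the one below.

The ladder is on top of the table.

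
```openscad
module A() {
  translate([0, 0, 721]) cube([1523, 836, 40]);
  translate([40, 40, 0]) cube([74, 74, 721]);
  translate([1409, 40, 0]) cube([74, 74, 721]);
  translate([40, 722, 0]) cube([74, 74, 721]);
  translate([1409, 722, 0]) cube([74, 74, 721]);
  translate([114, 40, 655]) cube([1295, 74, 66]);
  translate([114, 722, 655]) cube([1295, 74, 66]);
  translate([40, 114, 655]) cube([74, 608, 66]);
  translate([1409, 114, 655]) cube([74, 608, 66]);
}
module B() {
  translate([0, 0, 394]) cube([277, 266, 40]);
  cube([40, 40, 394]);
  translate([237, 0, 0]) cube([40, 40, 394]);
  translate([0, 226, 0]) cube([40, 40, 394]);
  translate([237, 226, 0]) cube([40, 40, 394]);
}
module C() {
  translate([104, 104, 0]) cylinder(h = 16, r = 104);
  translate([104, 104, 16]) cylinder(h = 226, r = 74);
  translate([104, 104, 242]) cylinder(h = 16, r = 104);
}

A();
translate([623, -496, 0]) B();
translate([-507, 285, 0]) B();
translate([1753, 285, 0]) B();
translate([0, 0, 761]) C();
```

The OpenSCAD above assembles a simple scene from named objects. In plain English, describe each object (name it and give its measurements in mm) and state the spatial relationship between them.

A is a table with a 1523×836 mm rectangular top, 40 mm thick, top surface at z = 761 mm, supported by four 74×74 mm square legs, each inset 40 mm from the nearest pair of top edges, running from the floor. Four apron rails, 74 mm thick and 66 mm tall, run between adjacent legs with their top edges flush with the underside of the top and their outer faces flush with the legs' outer faces.

B is a four-legged stool. The seat is 277×266 mm, 40 mm thick, top at z = 434 mm. It stands on four square legs, each 40×40 mm in cross-section, from z = 0 to the seat underside, each flush with a corner of the seat.

C is a spool: two coaxial disc flanges of radius 104 mm and thickness 16 mm, joined by a core cylinder of radius 74 mm and height 226 mm. The lower flange rests on z = 0 and the three cylinders share a vertical axis.

Three stools sit around the table at the −y, −x, +x sides. The spool is on top of the table.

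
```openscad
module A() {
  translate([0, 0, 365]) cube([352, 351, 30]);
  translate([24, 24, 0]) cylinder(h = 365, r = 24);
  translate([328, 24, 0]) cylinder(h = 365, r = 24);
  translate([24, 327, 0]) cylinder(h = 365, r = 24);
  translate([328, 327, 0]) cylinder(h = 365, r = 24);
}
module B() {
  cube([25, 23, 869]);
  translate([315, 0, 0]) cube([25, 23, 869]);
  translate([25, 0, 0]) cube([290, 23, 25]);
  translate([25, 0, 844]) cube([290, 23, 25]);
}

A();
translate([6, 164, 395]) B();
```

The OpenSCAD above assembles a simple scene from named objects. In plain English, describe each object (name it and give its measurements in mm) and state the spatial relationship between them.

A is a simple wooden stool: a rectangular seat 352 mm (x) by 351 mm (y), 30 mm thick, top face at z = 395 mm, on four round legs, each 48 mm in diameter. The legs rest on z = 0, each leg's axis is inset half a diameter from the nearest pair of seat edges (so the leg's bounding box is flush with the corner).

B is a rectangular picture frame lying in the x–z plane (depth along y). The opening is 290 mm wide (x) by 819 mm tall (z), surrounded by a border 25 mm wide on all four sides. The frame is 23 mm deep and is made of two full-height vertical stiles with two horizontal rails fitted between them.

The picture frame is on top of the stool, centred.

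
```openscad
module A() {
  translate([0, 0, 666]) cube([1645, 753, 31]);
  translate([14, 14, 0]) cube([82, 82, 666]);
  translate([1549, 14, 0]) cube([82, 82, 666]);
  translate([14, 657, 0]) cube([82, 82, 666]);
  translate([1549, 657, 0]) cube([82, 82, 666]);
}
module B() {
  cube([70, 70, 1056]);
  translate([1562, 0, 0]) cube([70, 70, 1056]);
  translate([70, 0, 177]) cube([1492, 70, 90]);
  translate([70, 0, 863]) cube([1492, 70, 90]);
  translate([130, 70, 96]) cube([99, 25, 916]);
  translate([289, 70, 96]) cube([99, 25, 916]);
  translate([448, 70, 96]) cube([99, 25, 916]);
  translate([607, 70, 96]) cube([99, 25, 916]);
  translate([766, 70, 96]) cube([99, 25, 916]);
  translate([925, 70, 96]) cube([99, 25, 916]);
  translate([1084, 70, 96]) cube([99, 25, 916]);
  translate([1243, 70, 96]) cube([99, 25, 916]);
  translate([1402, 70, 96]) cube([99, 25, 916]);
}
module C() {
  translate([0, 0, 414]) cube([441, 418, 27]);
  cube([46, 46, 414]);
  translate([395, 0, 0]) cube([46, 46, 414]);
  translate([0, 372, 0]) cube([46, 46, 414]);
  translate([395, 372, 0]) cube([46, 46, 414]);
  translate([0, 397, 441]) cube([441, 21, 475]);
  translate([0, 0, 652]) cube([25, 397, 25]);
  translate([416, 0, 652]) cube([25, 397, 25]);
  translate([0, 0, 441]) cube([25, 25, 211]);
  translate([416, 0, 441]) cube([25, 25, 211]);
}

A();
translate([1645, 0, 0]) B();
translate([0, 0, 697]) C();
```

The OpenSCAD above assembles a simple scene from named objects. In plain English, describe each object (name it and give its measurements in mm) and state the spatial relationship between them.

A is a table with a 1645×753 mm rectangular top, 31 mm thick, top surface at z = 697 mm, supported by four 82×82 mm square legs, each inset 14 mm from the nearest pair of top edges, running from the floor.

B is a fence section. Two 70×70 mm posts, 1056 mm tall, stand on the floor with a clear span of 1492 mm between their inner faces. Two horizontal rails of 70×90 mm section span the gap between the posts with their undersides at z = 177 mm and z = 863 mm, flush with the posts' −y face. 9 pickets, each 99 mm wide, 25 mm thick and 916 mm tall, are fixed to the +y face of the rails with their bottoms at z = 96 mm, evenly spaced across the span with equal gaps (rounded down to the nearest mm) at the −x end and between each pair — any rounding remainder accumulates at the +x end.

C is a chair: 441×418 mm seat, 27 mm thick, top at z = 441 mm, on four 46 mm square corner legs flush with the seat edges. A 21 mm thick backrest slab spans the full seat width, extending 475 mm above the seat top, its back face flush with the seat's +y edge. Two armrests of 25×25 mm section run along each side from the seat's front edge to the front of the backrest, top faces 236 mm above the seat top and outer faces flush with the seat's x-edges; a 25×25 mm post under the front of each armrest stands on the seat at the front corner.

The fence section is against the table's +x side, with their −y faces flush. The chair is on top of the table.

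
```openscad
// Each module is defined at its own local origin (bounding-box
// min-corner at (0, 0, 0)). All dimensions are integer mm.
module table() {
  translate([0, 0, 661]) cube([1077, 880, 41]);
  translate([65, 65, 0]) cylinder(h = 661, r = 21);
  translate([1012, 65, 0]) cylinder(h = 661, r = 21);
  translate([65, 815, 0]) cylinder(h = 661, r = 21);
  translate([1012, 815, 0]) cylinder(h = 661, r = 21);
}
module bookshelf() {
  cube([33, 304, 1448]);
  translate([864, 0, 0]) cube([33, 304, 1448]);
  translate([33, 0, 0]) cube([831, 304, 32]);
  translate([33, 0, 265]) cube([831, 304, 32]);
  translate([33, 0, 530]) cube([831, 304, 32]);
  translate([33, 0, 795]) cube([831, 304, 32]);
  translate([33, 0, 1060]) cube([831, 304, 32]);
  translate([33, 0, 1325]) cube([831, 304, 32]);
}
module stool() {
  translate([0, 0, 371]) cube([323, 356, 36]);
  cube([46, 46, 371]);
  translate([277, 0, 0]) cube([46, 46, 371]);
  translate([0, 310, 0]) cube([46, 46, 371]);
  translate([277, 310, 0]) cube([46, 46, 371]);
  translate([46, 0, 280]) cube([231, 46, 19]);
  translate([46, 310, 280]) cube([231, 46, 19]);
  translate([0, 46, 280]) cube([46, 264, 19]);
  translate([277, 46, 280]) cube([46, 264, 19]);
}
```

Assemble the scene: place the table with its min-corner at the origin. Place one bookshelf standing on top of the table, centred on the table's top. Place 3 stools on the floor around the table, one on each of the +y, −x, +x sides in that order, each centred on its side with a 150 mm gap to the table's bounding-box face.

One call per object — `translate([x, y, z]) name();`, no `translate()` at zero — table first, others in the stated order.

table();
translate([90, 288, 702]) bookshelf();
translate([377, 1030, 0]) stool();
translate([-473, 262, 0]) stool();
translate([1227, 262, 0]) stool();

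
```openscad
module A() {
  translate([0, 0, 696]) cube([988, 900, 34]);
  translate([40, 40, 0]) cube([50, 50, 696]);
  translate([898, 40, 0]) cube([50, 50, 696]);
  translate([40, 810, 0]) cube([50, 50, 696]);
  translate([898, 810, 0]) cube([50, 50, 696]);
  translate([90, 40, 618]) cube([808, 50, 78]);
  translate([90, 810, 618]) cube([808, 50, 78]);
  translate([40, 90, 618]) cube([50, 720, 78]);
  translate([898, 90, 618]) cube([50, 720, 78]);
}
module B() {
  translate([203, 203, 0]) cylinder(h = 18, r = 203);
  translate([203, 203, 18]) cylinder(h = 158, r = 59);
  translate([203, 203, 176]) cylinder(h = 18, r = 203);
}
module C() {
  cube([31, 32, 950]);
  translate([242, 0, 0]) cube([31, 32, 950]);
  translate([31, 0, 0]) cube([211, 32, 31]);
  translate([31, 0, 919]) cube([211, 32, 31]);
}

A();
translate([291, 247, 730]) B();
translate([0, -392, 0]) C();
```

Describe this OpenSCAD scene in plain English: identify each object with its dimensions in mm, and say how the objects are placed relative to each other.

A is a rectangular dining table. The top is 988×900×34 mm with its upper surface at z = 730 mm. It stands on four 50×50 mm square legs, each inset 40 mm from the nearest pair of top edges, running from the floor to the underside of the top. Four apron rails, 50 mm thick and 78 mm tall, run between adjacent legs with their top edges flush with the underside of the top and their outer faces flush with the legs' outer faces.

B is a spool: two coaxial disc flanges of radius 203 mm and thickness 18 mm, joined by a core cylinder of radius 59 mm and height 158 mm. The lower flange rests on z = 0 and the three cylinders share a vertical axis.

C is a rectangular picture frame lying in the x–z plane (depth along y). The opening is 211 mm wide (x) by 888 mm tall (z), surrounded by a border 31 mm wide on all four sides. The frame is 32 mm deep and is made of two full-height vertical stiles with two horizontal rails fitted between them.

The spool is on top of the table, centred. The picture frame is on the floor beside the table on its −y side.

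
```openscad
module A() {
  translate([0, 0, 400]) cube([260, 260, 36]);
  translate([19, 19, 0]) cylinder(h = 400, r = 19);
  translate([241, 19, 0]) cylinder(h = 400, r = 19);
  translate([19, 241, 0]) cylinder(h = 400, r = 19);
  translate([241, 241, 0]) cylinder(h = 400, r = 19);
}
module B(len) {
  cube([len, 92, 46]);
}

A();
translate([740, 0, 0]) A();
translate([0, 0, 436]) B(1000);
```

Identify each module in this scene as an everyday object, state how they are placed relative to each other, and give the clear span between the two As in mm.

Second stool starts at x = 740; first ends at x = 260; clear span = 740 − 260 = 480 mm.

A is a stool. B is a beam. A beam spans the tops of two stools. The clear span between the two stools is 480 mm.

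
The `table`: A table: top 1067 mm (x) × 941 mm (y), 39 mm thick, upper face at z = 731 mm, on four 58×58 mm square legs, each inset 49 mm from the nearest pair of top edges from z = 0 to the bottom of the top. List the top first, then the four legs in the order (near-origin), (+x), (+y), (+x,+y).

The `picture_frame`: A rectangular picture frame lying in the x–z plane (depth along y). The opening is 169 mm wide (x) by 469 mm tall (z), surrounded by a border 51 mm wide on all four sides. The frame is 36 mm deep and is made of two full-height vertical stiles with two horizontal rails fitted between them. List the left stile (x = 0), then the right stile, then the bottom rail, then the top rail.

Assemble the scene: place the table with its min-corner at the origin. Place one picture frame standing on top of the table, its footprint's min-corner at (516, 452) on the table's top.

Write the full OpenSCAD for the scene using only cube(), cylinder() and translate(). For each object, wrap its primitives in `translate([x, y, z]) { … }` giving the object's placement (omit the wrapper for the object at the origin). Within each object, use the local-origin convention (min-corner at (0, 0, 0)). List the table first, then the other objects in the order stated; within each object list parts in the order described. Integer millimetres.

translate([0, 0, 692]) cube([1067, 941, 39]);
translate([49, 49, 0]) cube([58, 58, 692]);
translate([960, 49, 0]) cube([58, 58, 692]);
translate([49, 834, 0]) cube([58, 58, 692]);
translate([960, 834, 0]) cube([58, 58, 692]);
translate([516, 452, 731]) {
  cube([51, 36, 571]);
  translate([220, 0, 0]) cube([51, 36, 571]);
  translate([51, 0, 0]) cube([169, 36, 51]);
  translate([51, 0, 520]) cube([169, 36, 51]);
}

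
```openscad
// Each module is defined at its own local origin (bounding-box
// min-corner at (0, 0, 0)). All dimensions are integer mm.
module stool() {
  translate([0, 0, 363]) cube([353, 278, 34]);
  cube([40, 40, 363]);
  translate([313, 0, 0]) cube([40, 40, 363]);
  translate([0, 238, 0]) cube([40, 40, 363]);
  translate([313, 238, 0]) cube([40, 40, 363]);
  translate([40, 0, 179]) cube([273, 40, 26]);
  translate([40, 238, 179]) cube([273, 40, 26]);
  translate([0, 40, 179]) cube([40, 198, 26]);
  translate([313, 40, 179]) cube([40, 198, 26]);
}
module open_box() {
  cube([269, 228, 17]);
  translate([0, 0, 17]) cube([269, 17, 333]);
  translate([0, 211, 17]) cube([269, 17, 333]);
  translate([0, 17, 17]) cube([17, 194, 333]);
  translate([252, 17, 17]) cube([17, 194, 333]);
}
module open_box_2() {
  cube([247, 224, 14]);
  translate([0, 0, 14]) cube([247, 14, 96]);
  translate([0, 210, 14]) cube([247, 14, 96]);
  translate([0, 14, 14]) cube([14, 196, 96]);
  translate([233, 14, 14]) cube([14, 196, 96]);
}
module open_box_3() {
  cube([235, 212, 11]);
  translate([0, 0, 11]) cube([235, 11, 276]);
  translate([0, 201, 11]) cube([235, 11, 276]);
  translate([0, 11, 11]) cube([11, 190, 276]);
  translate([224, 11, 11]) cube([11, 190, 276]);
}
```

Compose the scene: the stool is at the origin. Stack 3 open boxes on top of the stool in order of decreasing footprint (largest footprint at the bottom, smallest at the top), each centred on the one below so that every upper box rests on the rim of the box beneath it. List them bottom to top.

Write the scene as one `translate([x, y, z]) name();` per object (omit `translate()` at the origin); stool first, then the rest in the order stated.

stool();
translate([42, 25, 397]) open_box();
translate([53, 27, 747]) open_box_2();
translate([59, 33, 857]) open_box_3();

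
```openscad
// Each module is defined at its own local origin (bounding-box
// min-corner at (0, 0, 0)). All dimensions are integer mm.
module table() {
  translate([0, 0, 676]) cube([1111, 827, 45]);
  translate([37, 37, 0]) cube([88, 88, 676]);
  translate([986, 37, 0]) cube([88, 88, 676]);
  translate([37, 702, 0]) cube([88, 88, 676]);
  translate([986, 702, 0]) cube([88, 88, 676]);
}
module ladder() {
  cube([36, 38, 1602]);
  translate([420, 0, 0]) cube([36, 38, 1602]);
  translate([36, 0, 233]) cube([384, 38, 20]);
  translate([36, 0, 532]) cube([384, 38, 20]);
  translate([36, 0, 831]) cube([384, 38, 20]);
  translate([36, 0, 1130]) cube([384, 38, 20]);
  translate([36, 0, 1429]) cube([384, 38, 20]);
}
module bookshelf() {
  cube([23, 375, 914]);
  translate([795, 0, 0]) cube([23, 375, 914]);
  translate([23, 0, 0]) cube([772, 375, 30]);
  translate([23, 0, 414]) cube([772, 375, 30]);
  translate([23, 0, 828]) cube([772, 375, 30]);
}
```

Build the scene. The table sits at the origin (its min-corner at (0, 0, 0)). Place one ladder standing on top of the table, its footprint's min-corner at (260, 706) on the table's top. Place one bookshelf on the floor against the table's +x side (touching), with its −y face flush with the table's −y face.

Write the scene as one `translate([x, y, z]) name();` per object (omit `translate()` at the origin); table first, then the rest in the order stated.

table();
translate([260, 706, 721]) ladder();
translate([1111, 0, 0]) bookshelf();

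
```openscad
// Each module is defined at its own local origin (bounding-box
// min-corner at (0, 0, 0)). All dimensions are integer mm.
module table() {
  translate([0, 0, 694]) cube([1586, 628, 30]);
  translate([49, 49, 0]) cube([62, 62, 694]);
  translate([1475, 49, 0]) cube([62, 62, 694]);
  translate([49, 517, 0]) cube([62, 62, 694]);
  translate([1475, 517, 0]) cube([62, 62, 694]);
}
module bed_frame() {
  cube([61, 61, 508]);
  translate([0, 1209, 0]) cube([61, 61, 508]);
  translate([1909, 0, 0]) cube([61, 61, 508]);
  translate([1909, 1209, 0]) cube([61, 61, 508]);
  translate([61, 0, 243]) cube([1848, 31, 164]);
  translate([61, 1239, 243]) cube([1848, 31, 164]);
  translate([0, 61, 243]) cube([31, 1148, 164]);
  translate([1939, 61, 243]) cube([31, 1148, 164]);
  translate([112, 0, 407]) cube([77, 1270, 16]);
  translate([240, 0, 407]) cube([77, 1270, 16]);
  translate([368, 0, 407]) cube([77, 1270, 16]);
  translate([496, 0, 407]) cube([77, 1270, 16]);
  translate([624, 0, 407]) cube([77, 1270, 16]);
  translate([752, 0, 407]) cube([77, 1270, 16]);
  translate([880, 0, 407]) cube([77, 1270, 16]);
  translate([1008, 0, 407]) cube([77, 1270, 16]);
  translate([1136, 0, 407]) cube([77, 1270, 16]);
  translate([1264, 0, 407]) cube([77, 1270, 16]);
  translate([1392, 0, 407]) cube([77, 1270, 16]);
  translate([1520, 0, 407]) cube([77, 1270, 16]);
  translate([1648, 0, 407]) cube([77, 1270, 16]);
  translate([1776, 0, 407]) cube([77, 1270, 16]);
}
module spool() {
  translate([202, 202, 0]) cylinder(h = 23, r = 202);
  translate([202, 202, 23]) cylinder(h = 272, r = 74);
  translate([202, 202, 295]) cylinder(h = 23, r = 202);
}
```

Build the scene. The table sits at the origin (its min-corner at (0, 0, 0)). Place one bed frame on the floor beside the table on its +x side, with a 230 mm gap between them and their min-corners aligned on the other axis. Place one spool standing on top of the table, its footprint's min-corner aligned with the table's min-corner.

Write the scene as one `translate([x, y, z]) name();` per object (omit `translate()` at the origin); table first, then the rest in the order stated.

table();
translate([1816, 0, 0]) bed_frame();
translate([0, 0, 724]) spool();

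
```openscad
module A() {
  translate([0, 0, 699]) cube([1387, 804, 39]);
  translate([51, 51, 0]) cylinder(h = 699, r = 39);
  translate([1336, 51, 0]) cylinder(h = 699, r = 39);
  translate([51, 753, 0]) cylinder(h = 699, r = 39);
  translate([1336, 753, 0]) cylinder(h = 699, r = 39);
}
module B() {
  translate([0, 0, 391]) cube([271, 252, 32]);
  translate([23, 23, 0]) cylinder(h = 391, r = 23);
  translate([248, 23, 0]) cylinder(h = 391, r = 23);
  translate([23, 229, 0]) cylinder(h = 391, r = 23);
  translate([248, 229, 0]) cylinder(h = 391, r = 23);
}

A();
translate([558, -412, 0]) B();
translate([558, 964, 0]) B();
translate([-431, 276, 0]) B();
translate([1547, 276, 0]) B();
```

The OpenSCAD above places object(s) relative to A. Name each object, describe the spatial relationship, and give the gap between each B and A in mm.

A is a table. B is a stool. Four stools sit around the table at the −y, +y, −x, +x sides. The gap between each stool and the table is 160 mm.

Each stool's nearest face is 160 mm from the table's bounding box.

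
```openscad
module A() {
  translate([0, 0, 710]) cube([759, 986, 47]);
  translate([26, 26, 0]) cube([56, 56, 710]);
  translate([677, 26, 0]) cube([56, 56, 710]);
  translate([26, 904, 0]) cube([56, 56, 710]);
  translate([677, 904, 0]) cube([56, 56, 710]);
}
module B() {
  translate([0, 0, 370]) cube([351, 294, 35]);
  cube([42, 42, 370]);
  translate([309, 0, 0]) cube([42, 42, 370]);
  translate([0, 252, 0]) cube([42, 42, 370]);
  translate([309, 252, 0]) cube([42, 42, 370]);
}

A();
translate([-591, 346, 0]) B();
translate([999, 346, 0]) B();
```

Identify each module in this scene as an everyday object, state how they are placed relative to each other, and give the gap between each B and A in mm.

Each stool's nearest face is 240 mm from the table's bounding box.

A is a table. B is a stool. Two stools sit around the table at the −x, +x sides. The gap between each stool and the table is 240 mm.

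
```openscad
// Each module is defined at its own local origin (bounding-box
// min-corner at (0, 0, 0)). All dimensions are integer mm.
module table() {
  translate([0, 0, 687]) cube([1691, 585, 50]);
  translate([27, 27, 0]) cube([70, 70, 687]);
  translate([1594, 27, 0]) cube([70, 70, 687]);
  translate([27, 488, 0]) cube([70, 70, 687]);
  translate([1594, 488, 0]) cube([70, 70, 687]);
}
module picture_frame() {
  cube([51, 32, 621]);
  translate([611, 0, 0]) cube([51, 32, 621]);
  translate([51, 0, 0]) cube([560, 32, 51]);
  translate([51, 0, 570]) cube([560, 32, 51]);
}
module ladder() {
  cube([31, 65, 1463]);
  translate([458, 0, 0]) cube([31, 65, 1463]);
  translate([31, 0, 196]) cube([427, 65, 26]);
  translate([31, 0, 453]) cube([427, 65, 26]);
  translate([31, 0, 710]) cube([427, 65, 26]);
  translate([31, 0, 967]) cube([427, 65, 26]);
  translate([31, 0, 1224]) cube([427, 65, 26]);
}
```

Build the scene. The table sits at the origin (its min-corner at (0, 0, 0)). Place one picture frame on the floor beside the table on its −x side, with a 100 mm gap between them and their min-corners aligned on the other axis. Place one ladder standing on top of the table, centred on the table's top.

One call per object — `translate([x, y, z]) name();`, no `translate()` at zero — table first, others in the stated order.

table();
translate([-762, 0, 0]) picture_frame();
translate([601, 260, 737]) ladder();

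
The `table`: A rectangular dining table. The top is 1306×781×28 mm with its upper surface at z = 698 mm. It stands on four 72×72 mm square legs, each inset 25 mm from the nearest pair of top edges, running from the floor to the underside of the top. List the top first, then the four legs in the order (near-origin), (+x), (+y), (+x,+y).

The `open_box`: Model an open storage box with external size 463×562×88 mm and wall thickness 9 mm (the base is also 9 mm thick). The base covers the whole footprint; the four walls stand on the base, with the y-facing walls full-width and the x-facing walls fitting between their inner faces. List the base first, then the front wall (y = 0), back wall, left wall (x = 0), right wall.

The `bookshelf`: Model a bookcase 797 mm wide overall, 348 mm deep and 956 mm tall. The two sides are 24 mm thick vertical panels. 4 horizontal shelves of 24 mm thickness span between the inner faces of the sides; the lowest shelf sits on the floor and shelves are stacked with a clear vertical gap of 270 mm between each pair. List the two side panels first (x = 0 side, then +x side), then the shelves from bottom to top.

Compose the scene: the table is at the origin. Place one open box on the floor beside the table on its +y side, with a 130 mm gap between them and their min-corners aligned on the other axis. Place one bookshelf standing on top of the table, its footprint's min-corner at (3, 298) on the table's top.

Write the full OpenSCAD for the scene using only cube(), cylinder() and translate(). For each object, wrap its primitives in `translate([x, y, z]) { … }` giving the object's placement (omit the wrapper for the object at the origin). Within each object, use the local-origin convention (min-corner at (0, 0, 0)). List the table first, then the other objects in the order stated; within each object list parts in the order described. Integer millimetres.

translate([0, 0, 670]) cube([1306, 781, 28]);
translate([25, 25, 0]) cube([72, 72, 670]);
translate([1209, 25, 0]) cube([72, 72, 670]);
translate([25, 684, 0]) cube([72, 72, 670]);
translate([1209, 684, 0]) cube([72, 72, 670]);
translate([0, 911, 0]) {
  cube([463, 562, 9]);
  translate([0, 0, 9]) cube([463, 9, 79]);
  translate([0, 553, 9]) cube([463, 9, 79]);
  translate([0, 9, 9]) cube([9, 544, 79]);
  translate([454, 9, 9]) cube([9, 544, 79]);
}
translate([3, 298, 698]) {
  cube([24, 348, 956]);
  translate([773, 0, 0]) cube([24, 348, 956]);
  translate([24, 0, 0]) cube([749, 348, 24]);
  translate([24, 0, 294]) cube([749, 348, 24]);
  translate([24, 0, 588]) cube([749, 348, 24]);
  translate([24, 0, 882]) cube([749, 348, 24]);
}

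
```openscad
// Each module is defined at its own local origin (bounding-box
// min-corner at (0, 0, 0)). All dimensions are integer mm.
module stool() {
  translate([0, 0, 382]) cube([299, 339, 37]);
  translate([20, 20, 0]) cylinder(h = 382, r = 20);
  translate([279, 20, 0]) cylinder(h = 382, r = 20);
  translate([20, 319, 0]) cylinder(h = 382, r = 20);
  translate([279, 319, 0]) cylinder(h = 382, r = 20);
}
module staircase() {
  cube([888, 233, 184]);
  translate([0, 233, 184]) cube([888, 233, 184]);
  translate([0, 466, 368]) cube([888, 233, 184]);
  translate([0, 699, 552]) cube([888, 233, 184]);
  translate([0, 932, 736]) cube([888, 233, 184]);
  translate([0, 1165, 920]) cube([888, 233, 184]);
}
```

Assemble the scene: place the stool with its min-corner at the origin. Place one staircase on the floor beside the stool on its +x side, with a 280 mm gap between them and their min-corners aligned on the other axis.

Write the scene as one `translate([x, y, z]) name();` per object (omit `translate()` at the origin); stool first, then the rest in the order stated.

stool();
translate([579, 0, 0]) staircase();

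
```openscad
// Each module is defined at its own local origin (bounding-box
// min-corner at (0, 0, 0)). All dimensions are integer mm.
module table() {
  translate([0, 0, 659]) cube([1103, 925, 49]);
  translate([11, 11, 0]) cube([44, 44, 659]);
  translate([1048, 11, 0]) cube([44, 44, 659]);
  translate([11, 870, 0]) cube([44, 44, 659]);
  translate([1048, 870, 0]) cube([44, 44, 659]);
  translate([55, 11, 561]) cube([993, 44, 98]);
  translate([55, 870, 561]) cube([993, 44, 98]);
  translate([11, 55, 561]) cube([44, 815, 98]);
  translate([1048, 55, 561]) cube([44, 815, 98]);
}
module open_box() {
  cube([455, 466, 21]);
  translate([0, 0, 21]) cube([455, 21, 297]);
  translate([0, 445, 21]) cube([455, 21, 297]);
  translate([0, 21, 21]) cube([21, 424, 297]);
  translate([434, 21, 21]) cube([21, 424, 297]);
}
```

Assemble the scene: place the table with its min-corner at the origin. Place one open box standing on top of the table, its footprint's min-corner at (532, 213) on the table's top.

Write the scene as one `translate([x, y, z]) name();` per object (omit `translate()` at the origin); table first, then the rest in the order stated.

table();
translate([532, 213, 708]) open_box();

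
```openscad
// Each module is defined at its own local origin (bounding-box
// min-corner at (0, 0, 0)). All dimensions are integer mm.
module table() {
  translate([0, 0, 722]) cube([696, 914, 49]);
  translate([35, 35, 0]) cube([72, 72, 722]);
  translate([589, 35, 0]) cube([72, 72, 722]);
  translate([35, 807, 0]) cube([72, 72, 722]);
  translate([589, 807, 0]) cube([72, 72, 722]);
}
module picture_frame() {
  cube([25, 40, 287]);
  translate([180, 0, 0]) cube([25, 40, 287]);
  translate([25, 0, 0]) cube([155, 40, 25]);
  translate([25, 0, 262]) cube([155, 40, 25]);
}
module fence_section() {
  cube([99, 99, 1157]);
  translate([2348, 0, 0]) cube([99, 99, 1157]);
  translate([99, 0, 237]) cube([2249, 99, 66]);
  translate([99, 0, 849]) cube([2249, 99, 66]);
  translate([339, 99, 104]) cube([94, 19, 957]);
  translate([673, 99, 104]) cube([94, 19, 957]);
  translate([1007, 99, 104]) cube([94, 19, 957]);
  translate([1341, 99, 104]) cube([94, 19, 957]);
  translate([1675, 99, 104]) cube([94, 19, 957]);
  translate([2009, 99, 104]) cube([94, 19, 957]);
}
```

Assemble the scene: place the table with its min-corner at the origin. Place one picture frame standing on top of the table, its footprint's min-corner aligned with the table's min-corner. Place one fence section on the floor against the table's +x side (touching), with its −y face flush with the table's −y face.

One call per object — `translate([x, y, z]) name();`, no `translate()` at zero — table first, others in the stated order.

table();
translate([0, 0, 771]) picture_frame();
translate([696, 0, 0]) fence_section();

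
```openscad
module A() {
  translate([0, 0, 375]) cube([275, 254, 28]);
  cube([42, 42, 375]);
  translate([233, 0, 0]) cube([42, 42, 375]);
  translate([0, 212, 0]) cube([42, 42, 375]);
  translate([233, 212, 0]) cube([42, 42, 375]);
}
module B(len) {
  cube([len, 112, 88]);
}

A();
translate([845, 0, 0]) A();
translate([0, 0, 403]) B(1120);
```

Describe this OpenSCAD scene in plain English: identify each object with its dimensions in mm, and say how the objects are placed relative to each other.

A is a simple wooden stool: a rectangular seat 275 mm (x) by 254 mm (y), 28 mm thick, top face at z = 403 mm, on four square legs, each 42×42 mm in cross-section. The legs rest on z = 0, each flush with a corner of the seat.

B is a rectangular beam 1120 mm long (x), 112 mm deep (y), 88 mm thick (z).

The beam spans the tops of two stools placed 570 mm apart, resting at z = 403 mm.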